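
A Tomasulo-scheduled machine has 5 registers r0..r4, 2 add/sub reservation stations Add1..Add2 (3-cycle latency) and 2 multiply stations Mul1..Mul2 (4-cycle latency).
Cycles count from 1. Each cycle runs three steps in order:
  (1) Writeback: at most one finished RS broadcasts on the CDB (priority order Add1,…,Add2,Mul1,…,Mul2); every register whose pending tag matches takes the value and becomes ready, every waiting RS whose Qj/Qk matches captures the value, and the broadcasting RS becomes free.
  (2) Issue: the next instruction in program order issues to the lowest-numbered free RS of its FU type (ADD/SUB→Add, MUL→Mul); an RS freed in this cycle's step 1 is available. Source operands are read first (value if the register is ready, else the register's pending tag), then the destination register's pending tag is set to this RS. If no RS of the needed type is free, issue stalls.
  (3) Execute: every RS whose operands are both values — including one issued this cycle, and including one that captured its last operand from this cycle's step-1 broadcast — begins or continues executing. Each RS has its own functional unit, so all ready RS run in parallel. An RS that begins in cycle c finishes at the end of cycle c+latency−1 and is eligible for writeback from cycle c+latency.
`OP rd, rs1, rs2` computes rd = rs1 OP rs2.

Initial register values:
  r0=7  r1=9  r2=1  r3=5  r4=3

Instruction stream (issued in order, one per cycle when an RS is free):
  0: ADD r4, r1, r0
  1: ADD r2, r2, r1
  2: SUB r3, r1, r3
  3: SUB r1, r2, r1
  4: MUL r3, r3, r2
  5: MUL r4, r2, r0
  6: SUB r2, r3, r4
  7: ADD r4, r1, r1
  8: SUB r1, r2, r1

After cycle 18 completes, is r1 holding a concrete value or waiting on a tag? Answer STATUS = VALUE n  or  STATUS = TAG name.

c1: issue ADD r4<-Add1 | r0:7,r1:9,r2:1,r3:5,r4:Add1
c2: issue ADD r2<-Add2 | r0:7,r1:9,r2:Add2,r3:5,r4:Add1
c3: stall | r0:7,r1:9,r2:Add2,r3:5,r4:Add1
c4: CDB Add1=16; issue SUB r3<-Add1 | r0:7,r1:9,r2:Add2,r3:Add1,r4:16
c5: CDB Add2=10; issue SUB r1<-Add2 | r0:7,r1:Add2,r2:10,r3:Add1,r4:16
c6: issue MUL r3<-Mul1 | r0:7,r1:Add2,r2:10,r3:Mul1,r4:16
c7: CDB Add1=4; issue MUL r4<-Mul2 | r0:7,r1:Add2,r2:10,r3:Mul1,r4:Mul2
c8: CDB Add2=1; issue SUB r2<-Add1 | r0:7,r1:1,r2:Add1,r3:Mul1,r4:Mul2
c9: issue ADD r4<-Add2 | r0:7,r1:1,r2:Add1,r3:Mul1,r4:Add2
c10: stall | r0:7,r1:1,r2:Add1,r3:Mul1,r4:Add2
c11: CDB Mul1=40; stall | r0:7,r1:1,r2:Add1,r3:40,r4:Add2
c12: CDB Add2=2; issue SUB r1<-Add2 | r0:7,r1:Add2,r2:Add1,r3:40,r4:2
c13: CDB Mul2=70 | r0:7,r1:Add2,r2:Add1,r3:40,r4:2
c14: - | r0:7,r1:Add2,r2:Add1,r3:40,r4:2
c15: - | r0:7,r1:Add2,r2:Add1,r3:40,r4:2
c16: CDB Add1=-30 | r0:7,r1:Add2,r2:-30,r3:40,r4:2
c17: - | r0:7,r1:Add2,r2:-30,r3:40,r4:2
c18: - | r0:7,r1:Add2,r2:-30,r3:40,r4:2

STATUS = TAG Add2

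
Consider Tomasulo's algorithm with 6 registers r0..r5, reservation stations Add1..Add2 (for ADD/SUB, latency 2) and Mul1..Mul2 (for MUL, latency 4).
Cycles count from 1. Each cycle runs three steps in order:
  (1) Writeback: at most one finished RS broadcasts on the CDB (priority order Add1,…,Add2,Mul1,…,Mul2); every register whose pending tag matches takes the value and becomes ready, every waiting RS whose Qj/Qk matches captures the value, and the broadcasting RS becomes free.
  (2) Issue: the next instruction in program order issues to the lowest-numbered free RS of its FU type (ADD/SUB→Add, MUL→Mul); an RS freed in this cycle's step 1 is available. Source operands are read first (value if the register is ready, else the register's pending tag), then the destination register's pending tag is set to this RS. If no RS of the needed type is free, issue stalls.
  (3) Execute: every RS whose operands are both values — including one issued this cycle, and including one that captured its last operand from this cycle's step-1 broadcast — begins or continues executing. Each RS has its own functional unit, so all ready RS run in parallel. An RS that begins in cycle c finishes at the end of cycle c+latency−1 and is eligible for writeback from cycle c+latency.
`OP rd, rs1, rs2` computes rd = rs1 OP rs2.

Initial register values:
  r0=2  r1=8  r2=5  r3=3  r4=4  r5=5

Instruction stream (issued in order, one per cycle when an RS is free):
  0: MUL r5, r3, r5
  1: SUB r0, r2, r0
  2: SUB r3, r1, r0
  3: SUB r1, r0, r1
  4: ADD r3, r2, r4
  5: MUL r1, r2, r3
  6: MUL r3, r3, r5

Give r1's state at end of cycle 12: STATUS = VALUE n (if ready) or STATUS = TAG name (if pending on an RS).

cycle 1: issue MUL r5<-Mul1 // r0:2,r1:8,r2:5,r3:3,r4:4,r5:Mul1
cycle 2: issue SUB r0<-Add1 // r0:Add1,r1:8,r2:5,r3:3,r4:4,r5:Mul1
cycle 3: issue SUB r3<-Add2 // r0:Add1,r1:8,r2:5,r3:Add2,r4:4,r5:Mul1
cycle 4: CDB Add1=3; issue SUB r1<-Add1 // r0:3,r1:Add1,r2:5,r3:Add2,r4:4,r5:Mul1
cycle 5: CDB Mul1=15; stall // r0:3,r1:Add1,r2:5,r3:Add2,r4:4,r5:15
cycle 6: CDB Add1=-5; issue ADD r3<-Add1 // r0:3,r1:-5,r2:5,r3:Add1,r4:4,r5:15
cycle 7: CDB Add2=5; issue MUL r1<-Mul1 // r0:3,r1:Mul1,r2:5,r3:Add1,r4:4,r5:15
cycle 8: CDB Add1=9; issue MUL r3<-Mul2 // r0:3,r1:Mul1,r2:5,r3:Mul2,r4:4,r5:15
cycle 9: - // r0:3,r1:Mul1,r2:5,r3:Mul2,r4:4,r5:15
cycle 10: - // r0:3,r1:Mul1,r2:5,r3:Mul2,r4:4,r5:15
cycle 11: - // r0:3,r1:Mul1,r2:5,r3:Mul2,r4:4,r5:15
cycle 12: CDB Mul1=45 // r0:3,r1:45,r2:5,r3:Mul2,r4:4,r5:15

STATUS = VALUE 45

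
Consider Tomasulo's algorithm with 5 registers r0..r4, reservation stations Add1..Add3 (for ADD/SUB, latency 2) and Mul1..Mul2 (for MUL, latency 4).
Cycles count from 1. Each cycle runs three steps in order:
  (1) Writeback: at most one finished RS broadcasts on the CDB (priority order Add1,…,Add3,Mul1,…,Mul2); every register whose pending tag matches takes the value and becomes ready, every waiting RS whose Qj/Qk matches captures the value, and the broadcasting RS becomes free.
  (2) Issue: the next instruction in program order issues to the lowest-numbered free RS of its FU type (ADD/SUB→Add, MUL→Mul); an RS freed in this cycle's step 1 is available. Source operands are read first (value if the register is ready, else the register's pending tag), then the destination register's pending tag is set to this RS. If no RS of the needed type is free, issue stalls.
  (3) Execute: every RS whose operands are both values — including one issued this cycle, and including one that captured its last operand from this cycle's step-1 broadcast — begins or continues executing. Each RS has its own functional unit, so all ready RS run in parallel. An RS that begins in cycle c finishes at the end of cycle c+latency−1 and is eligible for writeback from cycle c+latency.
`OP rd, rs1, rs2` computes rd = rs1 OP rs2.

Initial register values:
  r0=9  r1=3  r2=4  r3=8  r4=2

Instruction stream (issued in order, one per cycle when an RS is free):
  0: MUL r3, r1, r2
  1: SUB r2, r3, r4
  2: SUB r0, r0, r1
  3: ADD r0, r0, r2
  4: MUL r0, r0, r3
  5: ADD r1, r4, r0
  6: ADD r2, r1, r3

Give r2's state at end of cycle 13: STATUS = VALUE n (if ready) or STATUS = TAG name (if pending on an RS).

c1: issue MUL r3<-Mul1 | r0:9,r1:3,r2:4,r3:Mul1,r4:2
c2: issue SUB r2<-Add1 | r0:9,r1:3,r2:Add1,r3:Mul1,r4:2
c3: issue SUB r0<-Add2 | r0:Add2,r1:3,r2:Add1,r3:Mul1,r4:2
c4: issue ADD r0<-Add3 | r0:Add3,r1:3,r2:Add1,r3:Mul1,r4:2
c5: CDB Add2=6; issue MUL r0<-Mul2 | r0:Mul2,r1:3,r2:Add1,r3:Mul1,r4:2
c6: CDB Mul1=12; issue ADD r1<-Add2 | r0:Mul2,r1:Add2,r2:Add1,r3:12,r4:2
c7: stall | r0:Mul2,r1:Add2,r2:Add1,r3:12,r4:2
c8: CDB Add1=10; issue ADD r2<-Add1 | r0:Mul2,r1:Add2,r2:Add1,r3:12,r4:2
c9: - | r0:Mul2,r1:Add2,r2:Add1,r3:12,r4:2
c10: CDB Add3=16 | r0:Mul2,r1:Add2,r2:Add1,r3:12,r4:2
c11: - | r0:Mul2,r1:Add2,r2:Add1,r3:12,r4:2
c12: - | r0:Mul2,r1:Add2,r2:Add1,r3:12,r4:2
c13: - | r0:Mul2,r1:Add2,r2:Add1,r3:12,r4:2

STATUS = TAG Add1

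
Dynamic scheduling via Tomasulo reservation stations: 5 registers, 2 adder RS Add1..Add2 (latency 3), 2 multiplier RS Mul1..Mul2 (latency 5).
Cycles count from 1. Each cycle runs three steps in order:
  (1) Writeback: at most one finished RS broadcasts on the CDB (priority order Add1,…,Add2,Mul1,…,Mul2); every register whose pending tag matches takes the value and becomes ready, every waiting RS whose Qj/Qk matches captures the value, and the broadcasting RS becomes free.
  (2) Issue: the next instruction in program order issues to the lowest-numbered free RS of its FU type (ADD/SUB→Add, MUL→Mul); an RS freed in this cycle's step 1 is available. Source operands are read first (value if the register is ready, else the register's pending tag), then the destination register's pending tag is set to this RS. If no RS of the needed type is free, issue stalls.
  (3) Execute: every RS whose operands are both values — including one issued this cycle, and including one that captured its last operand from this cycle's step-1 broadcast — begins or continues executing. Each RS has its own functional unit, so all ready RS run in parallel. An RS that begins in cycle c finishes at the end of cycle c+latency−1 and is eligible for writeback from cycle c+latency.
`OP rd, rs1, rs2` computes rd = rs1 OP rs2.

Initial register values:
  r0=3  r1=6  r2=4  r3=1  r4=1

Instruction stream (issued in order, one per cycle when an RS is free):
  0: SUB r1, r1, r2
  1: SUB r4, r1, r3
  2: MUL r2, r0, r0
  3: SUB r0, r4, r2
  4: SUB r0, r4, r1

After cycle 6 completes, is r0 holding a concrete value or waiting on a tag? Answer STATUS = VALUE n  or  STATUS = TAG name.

STATUS = TAG Add1

  c1: issue SUB r1<-Add1  regs: r0:3,r1:Add1,r2:4,r3:1,r4:1
  c2: issue SUB r4<-Add2  regs: r0:3,r1:Add1,r2:4,r3:1,r4:Add2
  c3: issue MUL r2<-Mul1  regs: r0:3,r1:Add1,r2:Mul1,r3:1,r4:Add2
  c4: CDB Add1=2; issue SUB r0<-Add1  regs: r0:Add1,r1:2,r2:Mul1,r3:1,r4:Add2
  c5: stall  regs: r0:Add1,r1:2,r2:Mul1,r3:1,r4:Add2
  c6: stall  regs: r0:Add1,r1:2,r2:Mul1,r3:1,r4:Add2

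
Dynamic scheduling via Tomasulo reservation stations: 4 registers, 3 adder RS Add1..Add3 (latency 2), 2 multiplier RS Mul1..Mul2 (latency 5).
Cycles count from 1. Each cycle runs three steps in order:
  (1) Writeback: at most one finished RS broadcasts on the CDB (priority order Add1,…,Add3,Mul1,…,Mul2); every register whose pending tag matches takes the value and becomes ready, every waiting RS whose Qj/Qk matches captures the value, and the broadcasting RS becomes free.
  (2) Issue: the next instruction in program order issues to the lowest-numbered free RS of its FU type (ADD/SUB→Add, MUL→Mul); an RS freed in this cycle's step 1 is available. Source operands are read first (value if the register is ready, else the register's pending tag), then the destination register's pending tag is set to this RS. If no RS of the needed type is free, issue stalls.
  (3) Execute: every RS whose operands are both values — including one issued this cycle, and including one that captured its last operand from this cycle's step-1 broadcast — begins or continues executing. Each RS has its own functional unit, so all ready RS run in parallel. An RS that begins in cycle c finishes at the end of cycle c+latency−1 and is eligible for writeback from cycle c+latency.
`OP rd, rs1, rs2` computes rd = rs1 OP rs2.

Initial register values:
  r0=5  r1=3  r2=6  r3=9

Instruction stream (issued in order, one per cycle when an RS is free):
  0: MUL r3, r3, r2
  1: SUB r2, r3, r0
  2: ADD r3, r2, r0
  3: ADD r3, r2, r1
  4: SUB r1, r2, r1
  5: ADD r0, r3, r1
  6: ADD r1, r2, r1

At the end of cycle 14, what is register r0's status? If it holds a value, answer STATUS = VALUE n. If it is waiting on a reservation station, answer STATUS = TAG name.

cycle 1: issue MUL r3<-Mul1 // r0:5,r1:3,r2:6,r3:Mul1
cycle 2: issue SUB r2<-Add1 // r0:5,r1:3,r2:Add1,r3:Mul1
cycle 3: issue ADD r3<-Add2 // r0:5,r1:3,r2:Add1,r3:Add2
cycle 4: issue ADD r3<-Add3 // r0:5,r1:3,r2:Add1,r3:Add3
cycle 5: stall // r0:5,r1:3,r2:Add1,r3:Add3
cycle 6: CDB Mul1=54; stall // r0:5,r1:3,r2:Add1,r3:Add3
cycle 7: stall // r0:5,r1:3,r2:Add1,r3:Add3
cycle 8: CDB Add1=49; issue SUB r1<-Add1 // r0:5,r1:Add1,r2:49,r3:Add3
cycle 9: stall // r0:5,r1:Add1,r2:49,r3:Add3
cycle 10: CDB Add1=46; issue ADD r0<-Add1 // r0:Add1,r1:46,r2:49,r3:Add3
cycle 11: CDB Add2=54; issue ADD r1<-Add2 // r0:Add1,r1:Add2,r2:49,r3:Add3
cycle 12: CDB Add3=52 // r0:Add1,r1:Add2,r2:49,r3:52
cycle 13: CDB Add2=95 // r0:Add1,r1:95,r2:49,r3:52
cycle 14: CDB Add1=98 // r0:98,r1:95,r2:49,r3:52

STATUS = VALUE 98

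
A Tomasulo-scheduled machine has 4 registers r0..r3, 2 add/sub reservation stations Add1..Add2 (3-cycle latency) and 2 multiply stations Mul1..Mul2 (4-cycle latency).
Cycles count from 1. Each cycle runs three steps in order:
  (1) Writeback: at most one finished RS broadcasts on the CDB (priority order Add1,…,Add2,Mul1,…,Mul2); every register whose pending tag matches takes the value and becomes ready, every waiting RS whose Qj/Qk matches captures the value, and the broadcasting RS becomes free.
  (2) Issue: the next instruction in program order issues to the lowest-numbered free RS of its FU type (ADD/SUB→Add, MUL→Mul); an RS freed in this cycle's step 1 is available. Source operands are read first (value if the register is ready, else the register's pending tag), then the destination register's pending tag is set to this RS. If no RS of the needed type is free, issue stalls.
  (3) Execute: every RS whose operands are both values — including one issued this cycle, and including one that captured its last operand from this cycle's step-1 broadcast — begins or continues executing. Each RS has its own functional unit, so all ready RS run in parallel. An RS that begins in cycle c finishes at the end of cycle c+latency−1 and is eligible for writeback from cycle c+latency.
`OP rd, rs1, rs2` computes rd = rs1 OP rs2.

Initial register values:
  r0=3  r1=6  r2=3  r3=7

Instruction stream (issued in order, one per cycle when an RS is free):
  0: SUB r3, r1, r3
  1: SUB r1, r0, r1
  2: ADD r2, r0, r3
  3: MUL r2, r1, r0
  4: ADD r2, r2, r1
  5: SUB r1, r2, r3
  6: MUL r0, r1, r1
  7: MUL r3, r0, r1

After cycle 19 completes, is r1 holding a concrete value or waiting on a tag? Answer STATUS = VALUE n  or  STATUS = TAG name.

c1: issue SUB r3<-Add1 | r0:3,r1:6,r2:3,r3:Add1
c2: issue SUB r1<-Add2 | r0:3,r1:Add2,r2:3,r3:Add1
c3: stall | r0:3,r1:Add2,r2:3,r3:Add1
c4: CDB Add1=-1; issue ADD r2<-Add1 | r0:3,r1:Add2,r2:Add1,r3:-1
c5: CDB Add2=-3; issue MUL r2<-Mul1 | r0:3,r1:-3,r2:Mul1,r3:-1
c6: issue ADD r2<-Add2 | r0:3,r1:-3,r2:Add2,r3:-1
c7: CDB Add1=2; issue SUB r1<-Add1 | r0:3,r1:Add1,r2:Add2,r3:-1
c8: issue MUL r0<-Mul2 | r0:Mul2,r1:Add1,r2:Add2,r3:-1
c9: CDB Mul1=-9; issue MUL r3<-Mul1 | r0:Mul2,r1:Add1,r2:Add2,r3:Mul1
c10: - | r0:Mul2,r1:Add1,r2:Add2,r3:Mul1
c11: - | r0:Mul2,r1:Add1,r2:Add2,r3:Mul1
c12: CDB Add2=-12 | r0:Mul2,r1:Add1,r2:-12,r3:Mul1
c13: - | r0:Mul2,r1:Add1,r2:-12,r3:Mul1
c14: - | r0:Mul2,r1:Add1,r2:-12,r3:Mul1
c15: CDB Add1=-11 | r0:Mul2,r1:-11,r2:-12,r3:Mul1
c16: - | r0:Mul2,r1:-11,r2:-12,r3:Mul1
c17: - | r0:Mul2,r1:-11,r2:-12,r3:Mul1
c18: - | r0:Mul2,r1:-11,r2:-12,r3:Mul1
c19: CDB Mul2=121 | r0:121,r1:-11,r2:-12,r3:Mul1

STATUS = VALUE -11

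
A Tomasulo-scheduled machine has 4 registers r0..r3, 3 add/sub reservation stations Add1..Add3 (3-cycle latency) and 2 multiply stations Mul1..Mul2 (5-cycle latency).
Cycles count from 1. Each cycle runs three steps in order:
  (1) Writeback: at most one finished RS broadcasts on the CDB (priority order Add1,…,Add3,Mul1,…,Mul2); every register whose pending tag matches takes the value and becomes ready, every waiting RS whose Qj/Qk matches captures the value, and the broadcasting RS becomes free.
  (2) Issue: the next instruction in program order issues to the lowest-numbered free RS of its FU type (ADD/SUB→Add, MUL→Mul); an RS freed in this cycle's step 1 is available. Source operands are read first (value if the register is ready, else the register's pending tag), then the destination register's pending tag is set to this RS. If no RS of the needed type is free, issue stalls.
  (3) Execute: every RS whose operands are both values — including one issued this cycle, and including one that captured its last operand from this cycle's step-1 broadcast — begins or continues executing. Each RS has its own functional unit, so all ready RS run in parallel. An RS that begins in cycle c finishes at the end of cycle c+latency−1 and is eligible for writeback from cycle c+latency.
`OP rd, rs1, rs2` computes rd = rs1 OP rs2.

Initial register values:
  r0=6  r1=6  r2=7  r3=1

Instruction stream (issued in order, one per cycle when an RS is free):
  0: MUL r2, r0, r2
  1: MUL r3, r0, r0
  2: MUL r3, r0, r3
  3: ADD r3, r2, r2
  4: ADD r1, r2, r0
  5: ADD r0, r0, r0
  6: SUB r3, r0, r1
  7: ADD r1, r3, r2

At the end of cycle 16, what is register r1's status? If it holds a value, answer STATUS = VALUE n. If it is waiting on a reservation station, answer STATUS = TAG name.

  c1: issue MUL r2<-Mul1  regs: r0:6,r1:6,r2:Mul1,r3:1
  c2: issue MUL r3<-Mul2  regs: r0:6,r1:6,r2:Mul1,r3:Mul2
  c3: stall  regs: r0:6,r1:6,r2:Mul1,r3:Mul2
  c4: stall  regs: r0:6,r1:6,r2:Mul1,r3:Mul2
  c5: stall  regs: r0:6,r1:6,r2:Mul1,r3:Mul2
  c6: CDB Mul1=42; issue MUL r3<-Mul1  regs: r0:6,r1:6,r2:42,r3:Mul1
  c7: CDB Mul2=36; issue ADD r3<-Add1  regs: r0:6,r1:6,r2:42,r3:Add1
  c8: issue ADD r1<-Add2  regs: r0:6,r1:Add2,r2:42,r3:Add1
  c9: issue ADD r0<-Add3  regs: r0:Add3,r1:Add2,r2:42,r3:Add1
  c10: CDB Add1=84; issue SUB r3<-Add1  regs: r0:Add3,r1:Add2,r2:42,r3:Add1
  c11: CDB Add2=48; issue ADD r1<-Add2  regs: r0:Add3,r1:Add2,r2:42,r3:Add1
  c12: CDB Add3=12  regs: r0:12,r1:Add2,r2:42,r3:Add1
  c13: CDB Mul1=216  regs: r0:12,r1:Add2,r2:42,r3:Add1
  c14: -  regs: r0:12,r1:Add2,r2:42,r3:Add1
  c15: CDB Add1=-36  regs: r0:12,r1:Add2,r2:42,r3:-36
  c16: -  regs: r0:12,r1:Add2,r2:42,r3:-36

STATUS = TAG Add2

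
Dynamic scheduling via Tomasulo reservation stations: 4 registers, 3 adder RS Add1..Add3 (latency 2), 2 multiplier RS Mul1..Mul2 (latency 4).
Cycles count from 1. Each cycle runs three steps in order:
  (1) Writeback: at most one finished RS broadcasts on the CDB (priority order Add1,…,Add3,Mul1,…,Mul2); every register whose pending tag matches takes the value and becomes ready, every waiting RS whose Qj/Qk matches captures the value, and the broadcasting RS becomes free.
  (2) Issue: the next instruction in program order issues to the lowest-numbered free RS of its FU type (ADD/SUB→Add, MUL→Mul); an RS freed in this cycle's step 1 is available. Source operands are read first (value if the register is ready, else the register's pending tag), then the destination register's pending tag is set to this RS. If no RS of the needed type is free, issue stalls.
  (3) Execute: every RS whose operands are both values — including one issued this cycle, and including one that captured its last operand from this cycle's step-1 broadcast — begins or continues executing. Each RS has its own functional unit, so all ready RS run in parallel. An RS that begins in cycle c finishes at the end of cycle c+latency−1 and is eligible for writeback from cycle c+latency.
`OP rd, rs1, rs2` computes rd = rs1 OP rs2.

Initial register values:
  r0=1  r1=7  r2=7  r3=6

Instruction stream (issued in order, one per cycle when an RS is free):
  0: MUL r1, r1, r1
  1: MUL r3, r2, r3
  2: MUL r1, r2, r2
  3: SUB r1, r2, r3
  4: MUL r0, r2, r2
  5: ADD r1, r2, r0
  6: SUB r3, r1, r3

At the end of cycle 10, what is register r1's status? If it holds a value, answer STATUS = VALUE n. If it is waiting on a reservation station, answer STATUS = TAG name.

cycle 1: issue MUL r1<-Mul1 // r0:1,r1:Mul1,r2:7,r3:6
cycle 2: issue MUL r3<-Mul2 // r0:1,r1:Mul1,r2:7,r3:Mul2
cycle 3: stall // r0:1,r1:Mul1,r2:7,r3:Mul2
cycle 4: stall // r0:1,r1:Mul1,r2:7,r3:Mul2
cycle 5: CDB Mul1=49; issue MUL r1<-Mul1 // r0:1,r1:Mul1,r2:7,r3:Mul2
cycle 6: CDB Mul2=42; issue SUB r1<-Add1 // r0:1,r1:Add1,r2:7,r3:42
cycle 7: issue MUL r0<-Mul2 // r0:Mul2,r1:Add1,r2:7,r3:42
cycle 8: CDB Add1=-35; issue ADD r1<-Add1 // r0:Mul2,r1:Add1,r2:7,r3:42
cycle 9: CDB Mul1=49; issue SUB r3<-Add2 // r0:Mul2,r1:Add1,r2:7,r3:Add2
cycle 10: - // r0:Mul2,r1:Add1,r2:7,r3:Add2

STATUS = TAG Add1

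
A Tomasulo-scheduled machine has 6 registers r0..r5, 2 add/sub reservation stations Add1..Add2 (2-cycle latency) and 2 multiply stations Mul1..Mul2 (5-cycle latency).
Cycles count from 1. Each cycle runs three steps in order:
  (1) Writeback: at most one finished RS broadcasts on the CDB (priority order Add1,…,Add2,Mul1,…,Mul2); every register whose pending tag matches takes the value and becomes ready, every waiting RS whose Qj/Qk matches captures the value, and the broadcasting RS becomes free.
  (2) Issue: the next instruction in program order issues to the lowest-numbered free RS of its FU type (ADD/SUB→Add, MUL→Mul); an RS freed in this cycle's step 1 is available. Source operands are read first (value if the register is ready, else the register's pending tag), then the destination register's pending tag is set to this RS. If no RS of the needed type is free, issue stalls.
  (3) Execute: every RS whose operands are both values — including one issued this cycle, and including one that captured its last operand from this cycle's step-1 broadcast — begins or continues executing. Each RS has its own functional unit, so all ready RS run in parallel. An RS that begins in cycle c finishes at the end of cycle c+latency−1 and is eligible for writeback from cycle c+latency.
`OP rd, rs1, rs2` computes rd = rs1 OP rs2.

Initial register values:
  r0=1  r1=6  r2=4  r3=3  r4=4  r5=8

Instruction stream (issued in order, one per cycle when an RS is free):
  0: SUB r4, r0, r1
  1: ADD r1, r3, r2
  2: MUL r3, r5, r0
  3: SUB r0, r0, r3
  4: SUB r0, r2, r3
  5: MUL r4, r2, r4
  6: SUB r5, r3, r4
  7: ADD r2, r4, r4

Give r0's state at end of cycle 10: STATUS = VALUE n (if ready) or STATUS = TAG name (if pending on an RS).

STATUS = TAG Add2

cycle 1: issue SUB r4<-Add1 // r0:1,r1:6,r2:4,r3:3,r4:Add1,r5:8
cycle 2: issue ADD r1<-Add2 // r0:1,r1:Add2,r2:4,r3:3,r4:Add1,r5:8
cycle 3: CDB Add1=-5; issue MUL r3<-Mul1 // r0:1,r1:Add2,r2:4,r3:Mul1,r4:-5,r5:8
cycle 4: CDB Add2=7; issue SUB r0<-Add1 // r0:Add1,r1:7,r2:4,r3:Mul1,r4:-5,r5:8
cycle 5: issue SUB r0<-Add2 // r0:Add2,r1:7,r2:4,r3:Mul1,r4:-5,r5:8
cycle 6: issue MUL r4<-Mul2 // r0:Add2,r1:7,r2:4,r3:Mul1,r4:Mul2,r5:8
cycle 7: stall // r0:Add2,r1:7,r2:4,r3:Mul1,r4:Mul2,r5:8
cycle 8: CDB Mul1=8; stall // r0:Add2,r1:7,r2:4,r3:8,r4:Mul2,r5:8
cycle 9: stall // r0:Add2,r1:7,r2:4,r3:8,r4:Mul2,r5:8
cycle 10: CDB Add1=-7; issue SUB r5<-Add1 // r0:Add2,r1:7,r2:4,r3:8,r4:Mul2,r5:Add1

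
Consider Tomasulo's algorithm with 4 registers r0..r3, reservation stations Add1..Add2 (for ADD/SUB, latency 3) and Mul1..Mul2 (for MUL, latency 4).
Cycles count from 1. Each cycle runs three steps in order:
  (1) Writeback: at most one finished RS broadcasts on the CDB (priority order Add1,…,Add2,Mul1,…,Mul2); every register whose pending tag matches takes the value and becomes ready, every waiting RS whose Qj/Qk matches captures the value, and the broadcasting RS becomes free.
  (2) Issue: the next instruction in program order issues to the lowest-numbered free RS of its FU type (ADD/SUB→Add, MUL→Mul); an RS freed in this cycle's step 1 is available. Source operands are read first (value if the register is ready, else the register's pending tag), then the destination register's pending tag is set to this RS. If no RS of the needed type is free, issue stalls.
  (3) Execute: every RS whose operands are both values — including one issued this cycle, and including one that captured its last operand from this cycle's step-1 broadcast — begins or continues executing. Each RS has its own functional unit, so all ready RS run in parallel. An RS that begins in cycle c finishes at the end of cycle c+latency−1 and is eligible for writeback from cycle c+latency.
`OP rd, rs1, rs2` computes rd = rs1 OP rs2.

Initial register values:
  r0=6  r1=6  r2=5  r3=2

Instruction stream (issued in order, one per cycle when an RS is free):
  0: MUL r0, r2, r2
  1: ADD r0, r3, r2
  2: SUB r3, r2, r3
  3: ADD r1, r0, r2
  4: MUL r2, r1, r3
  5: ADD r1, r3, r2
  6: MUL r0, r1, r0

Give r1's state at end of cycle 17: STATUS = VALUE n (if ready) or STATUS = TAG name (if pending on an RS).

cycle 1: issue MUL r0<-Mul1 // r0:Mul1,r1:6,r2:5,r3:2
cycle 2: issue ADD r0<-Add1 // r0:Add1,r1:6,r2:5,r3:2
cycle 3: issue SUB r3<-Add2 // r0:Add1,r1:6,r2:5,r3:Add2
cycle 4: stall // r0:Add1,r1:6,r2:5,r3:Add2
cycle 5: CDB Add1=7; issue ADD r1<-Add1 // r0:7,r1:Add1,r2:5,r3:Add2
cycle 6: CDB Add2=3; issue MUL r2<-Mul2 // r0:7,r1:Add1,r2:Mul2,r3:3
cycle 7: CDB Mul1=25; issue ADD r1<-Add2 // r0:7,r1:Add2,r2:Mul2,r3:3
cycle 8: CDB Add1=12; issue MUL r0<-Mul1 // r0:Mul1,r1:Add2,r2:Mul2,r3:3
cycle 9: - // r0:Mul1,r1:Add2,r2:Mul2,r3:3
cycle 10: - // r0:Mul1,r1:Add2,r2:Mul2,r3:3
cycle 11: - // r0:Mul1,r1:Add2,r2:Mul2,r3:3
cycle 12: CDB Mul2=36 // r0:Mul1,r1:Add2,r2:36,r3:3
cycle 13: - // r0:Mul1,r1:Add2,r2:36,r3:3
cycle 14: - // r0:Mul1,r1:Add2,r2:36,r3:3
cycle 15: CDB Add2=39 // r0:Mul1,r1:39,r2:36,r3:3
cycle 16: - // r0:Mul1,r1:39,r2:36,r3:3
cycle 17: - // r0:Mul1,r1:39,r2:36,r3:3

STATUS = VALUE 39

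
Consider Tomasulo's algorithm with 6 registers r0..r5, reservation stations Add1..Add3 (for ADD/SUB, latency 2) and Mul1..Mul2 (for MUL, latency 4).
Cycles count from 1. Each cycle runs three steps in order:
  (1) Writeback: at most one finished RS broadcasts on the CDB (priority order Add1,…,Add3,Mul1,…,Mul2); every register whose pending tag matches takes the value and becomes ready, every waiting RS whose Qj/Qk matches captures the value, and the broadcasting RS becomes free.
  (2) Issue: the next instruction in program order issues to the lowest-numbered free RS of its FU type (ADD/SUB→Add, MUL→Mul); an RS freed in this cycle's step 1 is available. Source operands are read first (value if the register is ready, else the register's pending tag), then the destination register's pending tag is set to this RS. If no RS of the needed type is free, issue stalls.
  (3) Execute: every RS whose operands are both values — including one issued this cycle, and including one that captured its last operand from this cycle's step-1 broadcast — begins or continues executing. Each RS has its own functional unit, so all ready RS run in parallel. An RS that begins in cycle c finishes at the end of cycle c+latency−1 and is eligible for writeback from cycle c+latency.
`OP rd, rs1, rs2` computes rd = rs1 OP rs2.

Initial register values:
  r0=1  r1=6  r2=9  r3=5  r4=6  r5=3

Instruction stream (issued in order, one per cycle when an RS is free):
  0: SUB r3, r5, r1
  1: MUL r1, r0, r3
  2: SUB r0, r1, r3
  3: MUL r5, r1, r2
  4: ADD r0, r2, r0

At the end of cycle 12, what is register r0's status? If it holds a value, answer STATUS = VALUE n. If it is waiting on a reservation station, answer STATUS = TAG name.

  c1: issue SUB r3<-Add1  regs: r0:1,r1:6,r2:9,r3:Add1,r4:6,r5:3
  c2: issue MUL r1<-Mul1  regs: r0:1,r1:Mul1,r2:9,r3:Add1,r4:6,r5:3
  c3: CDB Add1=-3; issue SUB r0<-Add1  regs: r0:Add1,r1:Mul1,r2:9,r3:-3,r4:6,r5:3
  c4: issue MUL r5<-Mul2  regs: r0:Add1,r1:Mul1,r2:9,r3:-3,r4:6,r5:Mul2
  c5: issue ADD r0<-Add2  regs: r0:Add2,r1:Mul1,r2:9,r3:-3,r4:6,r5:Mul2
  c6: -  regs: r0:Add2,r1:Mul1,r2:9,r3:-3,r4:6,r5:Mul2
  c7: CDB Mul1=-3  regs: r0:Add2,r1:-3,r2:9,r3:-3,r4:6,r5:Mul2
  c8: -  regs: r0:Add2,r1:-3,r2:9,r3:-3,r4:6,r5:Mul2
  c9: CDB Add1=0  regs: r0:Add2,r1:-3,r2:9,r3:-3,r4:6,r5:Mul2
  c10: -  regs: r0:Add2,r1:-3,r2:9,r3:-3,r4:6,r5:Mul2
  c11: CDB Add2=9  regs: r0:9,r1:-3,r2:9,r3:-3,r4:6,r5:Mul2
  c12: CDB Mul2=-27  regs: r0:9,r1:-3,r2:9,r3:-3,r4:6,r5:-27

STATUS = VALUE 9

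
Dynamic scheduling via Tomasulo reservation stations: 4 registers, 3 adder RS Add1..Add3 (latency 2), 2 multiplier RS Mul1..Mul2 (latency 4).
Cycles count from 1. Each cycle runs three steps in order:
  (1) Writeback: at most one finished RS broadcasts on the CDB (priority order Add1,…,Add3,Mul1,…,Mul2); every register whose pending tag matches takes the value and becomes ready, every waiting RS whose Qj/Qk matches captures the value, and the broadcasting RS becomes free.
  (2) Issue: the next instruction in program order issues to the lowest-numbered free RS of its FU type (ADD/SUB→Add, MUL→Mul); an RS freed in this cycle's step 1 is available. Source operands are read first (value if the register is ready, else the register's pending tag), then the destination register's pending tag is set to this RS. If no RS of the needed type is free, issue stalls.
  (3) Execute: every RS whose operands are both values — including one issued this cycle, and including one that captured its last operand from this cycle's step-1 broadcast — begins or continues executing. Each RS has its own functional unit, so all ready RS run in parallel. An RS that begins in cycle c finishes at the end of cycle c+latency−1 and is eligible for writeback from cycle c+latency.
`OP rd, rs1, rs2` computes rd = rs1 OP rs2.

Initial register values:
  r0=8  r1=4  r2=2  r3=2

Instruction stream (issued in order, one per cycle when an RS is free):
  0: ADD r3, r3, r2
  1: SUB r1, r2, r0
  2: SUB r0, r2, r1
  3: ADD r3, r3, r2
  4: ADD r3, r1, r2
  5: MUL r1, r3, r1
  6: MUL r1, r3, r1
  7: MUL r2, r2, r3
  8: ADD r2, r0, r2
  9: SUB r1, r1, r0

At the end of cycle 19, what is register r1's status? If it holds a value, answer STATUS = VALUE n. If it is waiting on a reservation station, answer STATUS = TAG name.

cycle 1: issue ADD r3<-Add1 // r0:8,r1:4,r2:2,r3:Add1
cycle 2: issue SUB r1<-Add2 // r0:8,r1:Add2,r2:2,r3:Add1
cycle 3: CDB Add1=4; issue SUB r0<-Add1 // r0:Add1,r1:Add2,r2:2,r3:4
cycle 4: CDB Add2=-6; issue ADD r3<-Add2 // r0:Add1,r1:-6,r2:2,r3:Add2
cycle 5: issue ADD r3<-Add3 // r0:Add1,r1:-6,r2:2,r3:Add3
cycle 6: CDB Add1=8; issue MUL r1<-Mul1 // r0:8,r1:Mul1,r2:2,r3:Add3
cycle 7: CDB Add2=6; issue MUL r1<-Mul2 // r0:8,r1:Mul2,r2:2,r3:Add3
cycle 8: CDB Add3=-4; stall // r0:8,r1:Mul2,r2:2,r3:-4
cycle 9: stall // r0:8,r1:Mul2,r2:2,r3:-4
cycle 10: stall // r0:8,r1:Mul2,r2:2,r3:-4
cycle 11: stall // r0:8,r1:Mul2,r2:2,r3:-4
cycle 12: CDB Mul1=24; issue MUL r2<-Mul1 // r0:8,r1:Mul2,r2:Mul1,r3:-4
cycle 13: issue ADD r2<-Add1 // r0:8,r1:Mul2,r2:Add1,r3:-4
cycle 14: issue SUB r1<-Add2 // r0:8,r1:Add2,r2:Add1,r3:-4
cycle 15: - // r0:8,r1:Add2,r2:Add1,r3:-4
cycle 16: CDB Mul1=-8 // r0:8,r1:Add2,r2:Add1,r3:-4
cycle 17: CDB Mul2=-96 // r0:8,r1:Add2,r2:Add1,r3:-4
cycle 18: CDB Add1=0 // r0:8,r1:Add2,r2:0,r3:-4
cycle 19: CDB Add2=-104 // r0:8,r1:-104,r2:0,r3:-4

STATUS = VALUE -104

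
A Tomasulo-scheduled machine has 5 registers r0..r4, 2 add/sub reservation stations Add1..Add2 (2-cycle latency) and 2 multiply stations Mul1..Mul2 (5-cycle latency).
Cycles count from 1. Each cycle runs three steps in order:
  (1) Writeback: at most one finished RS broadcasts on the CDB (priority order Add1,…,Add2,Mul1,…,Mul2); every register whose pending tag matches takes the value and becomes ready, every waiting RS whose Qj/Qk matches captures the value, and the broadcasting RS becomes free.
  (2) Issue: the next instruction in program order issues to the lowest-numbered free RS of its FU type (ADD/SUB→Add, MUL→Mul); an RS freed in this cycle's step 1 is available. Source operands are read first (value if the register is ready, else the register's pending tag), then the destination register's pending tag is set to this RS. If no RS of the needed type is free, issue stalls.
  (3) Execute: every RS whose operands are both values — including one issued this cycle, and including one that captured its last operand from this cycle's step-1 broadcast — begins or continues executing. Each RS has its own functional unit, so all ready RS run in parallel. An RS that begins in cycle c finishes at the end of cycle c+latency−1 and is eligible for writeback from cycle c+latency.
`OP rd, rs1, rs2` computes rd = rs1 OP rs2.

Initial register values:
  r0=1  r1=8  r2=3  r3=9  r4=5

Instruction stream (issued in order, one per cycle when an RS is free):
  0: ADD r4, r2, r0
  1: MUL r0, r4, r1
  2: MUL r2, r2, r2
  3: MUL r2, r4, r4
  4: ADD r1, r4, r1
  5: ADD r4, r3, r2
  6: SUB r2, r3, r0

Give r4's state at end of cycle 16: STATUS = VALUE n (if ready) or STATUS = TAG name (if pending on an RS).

  c1: issue ADD r4<-Add1  regs: r0:1,r1:8,r2:3,r3:9,r4:Add1
  c2: issue MUL r0<-Mul1  regs: r0:Mul1,r1:8,r2:3,r3:9,r4:Add1
  c3: CDB Add1=4; issue MUL r2<-Mul2  regs: r0:Mul1,r1:8,r2:Mul2,r3:9,r4:4
  c4: stall  regs: r0:Mul1,r1:8,r2:Mul2,r3:9,r4:4
  c5: stall  regs: r0:Mul1,r1:8,r2:Mul2,r3:9,r4:4
  c6: stall  regs: r0:Mul1,r1:8,r2:Mul2,r3:9,r4:4
  c7: stall  regs: r0:Mul1,r1:8,r2:Mul2,r3:9,r4:4
  c8: CDB Mul1=32; issue MUL r2<-Mul1  regs: r0:32,r1:8,r2:Mul1,r3:9,r4:4
  c9: CDB Mul2=9; issue ADD r1<-Add1  regs: r0:32,r1:Add1,r2:Mul1,r3:9,r4:4
  c10: issue ADD r4<-Add2  regs: r0:32,r1:Add1,r2:Mul1,r3:9,r4:Add2
  c11: CDB Add1=12; issue SUB r2<-Add1  regs: r0:32,r1:12,r2:Add1,r3:9,r4:Add2
  c12: -  regs: r0:32,r1:12,r2:Add1,r3:9,r4:Add2
  c13: CDB Add1=-23  regs: r0:32,r1:12,r2:-23,r3:9,r4:Add2
  c14: CDB Mul1=16  regs: r0:32,r1:12,r2:-23,r3:9,r4:Add2
  c15: -  regs: r0:32,r1:12,r2:-23,r3:9,r4:Add2
  c16: CDB Add2=25  regs: r0:32,r1:12,r2:-23,r3:9,r4:25

STATUS = VALUE 25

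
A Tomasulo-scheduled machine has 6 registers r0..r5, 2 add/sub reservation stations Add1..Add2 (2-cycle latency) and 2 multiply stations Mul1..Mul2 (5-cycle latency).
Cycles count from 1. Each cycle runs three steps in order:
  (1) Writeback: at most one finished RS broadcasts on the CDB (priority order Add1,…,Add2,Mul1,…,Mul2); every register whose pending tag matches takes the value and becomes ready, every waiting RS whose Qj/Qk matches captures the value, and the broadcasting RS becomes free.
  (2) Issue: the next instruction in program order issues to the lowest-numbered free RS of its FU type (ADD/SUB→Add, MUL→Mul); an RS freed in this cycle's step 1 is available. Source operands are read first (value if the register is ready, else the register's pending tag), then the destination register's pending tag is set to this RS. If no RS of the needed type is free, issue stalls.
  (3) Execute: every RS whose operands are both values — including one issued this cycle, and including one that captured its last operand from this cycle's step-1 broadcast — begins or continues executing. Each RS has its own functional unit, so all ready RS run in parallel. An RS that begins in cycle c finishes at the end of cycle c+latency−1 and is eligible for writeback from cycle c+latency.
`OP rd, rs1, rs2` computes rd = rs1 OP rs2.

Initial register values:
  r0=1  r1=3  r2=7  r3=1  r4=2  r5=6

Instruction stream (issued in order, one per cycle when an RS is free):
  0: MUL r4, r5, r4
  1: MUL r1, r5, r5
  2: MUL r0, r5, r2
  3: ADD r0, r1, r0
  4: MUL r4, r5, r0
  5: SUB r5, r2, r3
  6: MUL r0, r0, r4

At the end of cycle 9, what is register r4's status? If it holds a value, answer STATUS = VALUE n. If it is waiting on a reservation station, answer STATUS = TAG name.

  c1: issue MUL r4<-Mul1  regs: r0:1,r1:3,r2:7,r3:1,r4:Mul1,r5:6
  c2: issue MUL r1<-Mul2  regs: r0:1,r1:Mul2,r2:7,r3:1,r4:Mul1,r5:6
  c3: stall  regs: r0:1,r1:Mul2,r2:7,r3:1,r4:Mul1,r5:6
  c4: stall  regs: r0:1,r1:Mul2,r2:7,r3:1,r4:Mul1,r5:6
  c5: stall  regs: r0:1,r1:Mul2,r2:7,r3:1,r4:Mul1,r5:6
  c6: CDB Mul1=12; issue MUL r0<-Mul1  regs: r0:Mul1,r1:Mul2,r2:7,r3:1,r4:12,r5:6
  c7: CDB Mul2=36; issue ADD r0<-Add1  regs: r0:Add1,r1:36,r2:7,r3:1,r4:12,r5:6
  c8: issue MUL r4<-Mul2  regs: r0:Add1,r1:36,r2:7,r3:1,r4:Mul2,r5:6
  c9: issue SUB r5<-Add2  regs: r0:Add1,r1:36,r2:7,r3:1,r4:Mul2,r5:Add2

STATUS = TAG Mul2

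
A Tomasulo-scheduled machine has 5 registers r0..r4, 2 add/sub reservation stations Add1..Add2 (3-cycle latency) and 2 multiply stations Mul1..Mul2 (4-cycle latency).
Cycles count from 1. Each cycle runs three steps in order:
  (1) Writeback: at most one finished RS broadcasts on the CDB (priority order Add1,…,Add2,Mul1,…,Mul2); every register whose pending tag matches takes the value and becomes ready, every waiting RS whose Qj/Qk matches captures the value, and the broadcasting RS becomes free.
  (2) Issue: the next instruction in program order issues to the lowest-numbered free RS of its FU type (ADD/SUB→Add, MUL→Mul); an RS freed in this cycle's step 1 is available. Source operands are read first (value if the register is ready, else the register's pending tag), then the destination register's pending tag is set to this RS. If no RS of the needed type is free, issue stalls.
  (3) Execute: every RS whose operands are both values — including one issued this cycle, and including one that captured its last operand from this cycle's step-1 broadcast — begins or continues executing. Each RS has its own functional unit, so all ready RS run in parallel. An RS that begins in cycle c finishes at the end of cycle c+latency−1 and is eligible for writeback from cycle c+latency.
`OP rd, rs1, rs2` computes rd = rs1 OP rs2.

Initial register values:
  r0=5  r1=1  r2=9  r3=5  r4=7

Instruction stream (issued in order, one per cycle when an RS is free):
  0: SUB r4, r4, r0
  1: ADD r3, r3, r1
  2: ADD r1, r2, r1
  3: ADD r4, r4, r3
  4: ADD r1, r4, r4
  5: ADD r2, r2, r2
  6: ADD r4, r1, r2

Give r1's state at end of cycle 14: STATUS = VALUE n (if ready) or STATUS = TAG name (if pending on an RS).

  c1: issue SUB r4<-Add1  regs: r0:5,r1:1,r2:9,r3:5,r4:Add1
  c2: issue ADD r3<-Add2  regs: r0:5,r1:1,r2:9,r3:Add2,r4:Add1
  c3: stall  regs: r0:5,r1:1,r2:9,r3:Add2,r4:Add1
  c4: CDB Add1=2; issue ADD r1<-Add1  regs: r0:5,r1:Add1,r2:9,r3:Add2,r4:2
  c5: CDB Add2=6; issue ADD r4<-Add2  regs: r0:5,r1:Add1,r2:9,r3:6,r4:Add2
  c6: stall  regs: r0:5,r1:Add1,r2:9,r3:6,r4:Add2
  c7: CDB Add1=10; issue ADD r1<-Add1  regs: r0:5,r1:Add1,r2:9,r3:6,r4:Add2
  c8: CDB Add2=8; issue ADD r2<-Add2  regs: r0:5,r1:Add1,r2:Add2,r3:6,r4:8
  c9: stall  regs: r0:5,r1:Add1,r2:Add2,r3:6,r4:8
  c10: stall  regs: r0:5,r1:Add1,r2:Add2,r3:6,r4:8
  c11: CDB Add1=16; issue ADD r4<-Add1  regs: r0:5,r1:16,r2:Add2,r3:6,r4:Add1
  c12: CDB Add2=18  regs: r0:5,r1:16,r2:18,r3:6,r4:Add1
  c13: -  regs: r0:5,r1:16,r2:18,r3:6,r4:Add1
  c14: -  regs: r0:5,r1:16,r2:18,r3:6,r4:Add1

STATUS = VALUE 16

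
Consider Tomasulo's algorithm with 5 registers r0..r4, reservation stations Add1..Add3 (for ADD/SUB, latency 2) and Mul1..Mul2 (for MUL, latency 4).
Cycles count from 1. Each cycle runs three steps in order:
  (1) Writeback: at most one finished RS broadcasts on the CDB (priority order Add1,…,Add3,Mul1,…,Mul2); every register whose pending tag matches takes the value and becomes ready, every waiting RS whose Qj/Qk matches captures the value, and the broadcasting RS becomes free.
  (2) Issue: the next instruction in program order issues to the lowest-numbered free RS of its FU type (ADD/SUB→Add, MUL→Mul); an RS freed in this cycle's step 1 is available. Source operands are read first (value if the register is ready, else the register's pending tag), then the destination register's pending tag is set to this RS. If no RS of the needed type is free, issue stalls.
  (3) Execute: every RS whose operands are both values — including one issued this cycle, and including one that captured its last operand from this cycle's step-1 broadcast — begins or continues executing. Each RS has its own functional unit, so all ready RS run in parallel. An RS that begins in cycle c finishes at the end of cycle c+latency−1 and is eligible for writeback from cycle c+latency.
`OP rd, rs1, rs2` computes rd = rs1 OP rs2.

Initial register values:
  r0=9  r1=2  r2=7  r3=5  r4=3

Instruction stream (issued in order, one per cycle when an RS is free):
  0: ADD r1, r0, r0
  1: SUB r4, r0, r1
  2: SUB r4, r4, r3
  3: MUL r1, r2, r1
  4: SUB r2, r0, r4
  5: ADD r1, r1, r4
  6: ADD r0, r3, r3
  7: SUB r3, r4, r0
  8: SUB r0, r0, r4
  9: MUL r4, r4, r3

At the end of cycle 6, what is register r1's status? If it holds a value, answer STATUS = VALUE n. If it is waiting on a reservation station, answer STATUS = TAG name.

STATUS = TAG Add3

c1: issue ADD r1<-Add1 | r0:9,r1:Add1,r2:7,r3:5,r4:3
c2: issue SUB r4<-Add2 | r0:9,r1:Add1,r2:7,r3:5,r4:Add2
c3: CDB Add1=18; issue SUB r4<-Add1 | r0:9,r1:18,r2:7,r3:5,r4:Add1
c4: issue MUL r1<-Mul1 | r0:9,r1:Mul1,r2:7,r3:5,r4:Add1
c5: CDB Add2=-9; issue SUB r2<-Add2 | r0:9,r1:Mul1,r2:Add2,r3:5,r4:Add1
c6: issue ADD r1<-Add3 | r0:9,r1:Add3,r2:Add2,r3:5,r4:Add1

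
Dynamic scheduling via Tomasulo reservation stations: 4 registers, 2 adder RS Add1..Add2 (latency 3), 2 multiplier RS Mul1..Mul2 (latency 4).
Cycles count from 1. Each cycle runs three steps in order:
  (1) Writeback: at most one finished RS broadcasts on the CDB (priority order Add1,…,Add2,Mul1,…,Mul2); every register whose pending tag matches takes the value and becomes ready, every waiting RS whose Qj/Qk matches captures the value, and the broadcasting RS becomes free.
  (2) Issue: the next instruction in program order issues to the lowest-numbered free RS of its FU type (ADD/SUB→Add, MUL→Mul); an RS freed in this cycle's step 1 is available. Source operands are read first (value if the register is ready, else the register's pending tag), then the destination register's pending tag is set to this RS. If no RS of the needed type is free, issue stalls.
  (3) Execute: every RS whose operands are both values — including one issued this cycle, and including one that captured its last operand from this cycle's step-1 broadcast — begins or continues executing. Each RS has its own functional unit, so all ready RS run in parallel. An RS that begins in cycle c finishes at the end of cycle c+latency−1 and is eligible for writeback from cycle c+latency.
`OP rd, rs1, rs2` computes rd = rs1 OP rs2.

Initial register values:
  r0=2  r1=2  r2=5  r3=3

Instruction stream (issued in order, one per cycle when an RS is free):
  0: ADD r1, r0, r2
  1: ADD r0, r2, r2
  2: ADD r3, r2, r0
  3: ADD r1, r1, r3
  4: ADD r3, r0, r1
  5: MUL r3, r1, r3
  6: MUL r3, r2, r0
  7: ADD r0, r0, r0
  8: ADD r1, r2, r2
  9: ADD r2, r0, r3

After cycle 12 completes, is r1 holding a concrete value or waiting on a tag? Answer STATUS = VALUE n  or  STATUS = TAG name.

cycle 1: issue ADD r1<-Add1 // r0:2,r1:Add1,r2:5,r3:3
cycle 2: issue ADD r0<-Add2 // r0:Add2,r1:Add1,r2:5,r3:3
cycle 3: stall // r0:Add2,r1:Add1,r2:5,r3:3
cycle 4: CDB Add1=7; issue ADD r3<-Add1 // r0:Add2,r1:7,r2:5,r3:Add1
cycle 5: CDB Add2=10; issue ADD r1<-Add2 // r0:10,r1:Add2,r2:5,r3:Add1
cycle 6: stall // r0:10,r1:Add2,r2:5,r3:Add1
cycle 7: stall // r0:10,r1:Add2,r2:5,r3:Add1
cycle 8: CDB Add1=15; issue ADD r3<-Add1 // r0:10,r1:Add2,r2:5,r3:Add1
cycle 9: issue MUL r3<-Mul1 // r0:10,r1:Add2,r2:5,r3:Mul1
cycle 10: issue MUL r3<-Mul2 // r0:10,r1:Add2,r2:5,r3:Mul2
cycle 11: CDB Add2=22; issue ADD r0<-Add2 // r0:Add2,r1:22,r2:5,r3:Mul2
cycle 12: stall // r0:Add2,r1:22,r2:5,r3:Mul2

STATUS = VALUE 22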